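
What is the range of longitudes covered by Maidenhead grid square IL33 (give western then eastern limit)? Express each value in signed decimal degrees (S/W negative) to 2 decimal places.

-14.00, -12.00

Field I=8, L=11: +8·20° lon, +11·10° lat → SW at lon -20°, lat 20°.
Square 3, 3: +3·2° lon, +3·1° lat → SW at lon -14°, lat 23°.
Cell spans 2° lon × 1° lat.
west -14.00, east -12.00.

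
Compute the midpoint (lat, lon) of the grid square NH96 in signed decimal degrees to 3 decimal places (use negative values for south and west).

Field N=13, H=7: +13·20° lon, +7·10° lat → SW at lon 80°, lat -20°.
Square 9, 6: +9·2° lon, +6·1° lat → SW at lon 98°, lat -14°.
Cell spans 2° lon × 1° lat. Centre is SW corner plus half of each.
latitude -13.500, longitude 99.000.

-13.500, 99.000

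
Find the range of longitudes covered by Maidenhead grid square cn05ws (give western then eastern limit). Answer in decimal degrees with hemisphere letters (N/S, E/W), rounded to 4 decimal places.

138.1667° W, 138.0833° W

Field C=2, N=13: +2·20° lon, +13·10° lat → SW at lon -140°, lat 40°.
Square 0, 5: +0·2° lon, +5·1° lat → SW at lon -140°, lat 45°.
Subsquare w=22, s=18: +22·0.0833333° lon, +18·0.0416667° lat → SW at lon -138.167°, lat 45.75°.
Cell spans 0.0833333° lon × 0.0416667° lat.
west 138.1667° W, east 138.0833° W.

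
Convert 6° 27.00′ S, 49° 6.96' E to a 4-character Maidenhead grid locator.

LI43

Offset from 180°W / 90°S: lon 229.12°, lat 83.55°.
Field: lon ⌊229.12/20⌋ = 11 → L; lat ⌊83.55/10⌋ = 8 → I.
Square: lon ⌊9.12/2⌋ = 4; lat ⌊3.55/1⌋ = 3.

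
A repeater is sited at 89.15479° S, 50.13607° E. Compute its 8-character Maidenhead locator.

Shift to the Maidenhead origin (180°W, 90°S): lon 230.13607, lat 0.84521.
Field (20°×10°, letters A–R): lon ⌊230.13607/20⌋ = 11 → L; lat ⌊0.84521/10⌋ = 0 → A.
Square (2°×1°, digits 0–9): lon ⌊10.13607/2⌋ = 5; lat ⌊0.84521/1⌋ = 0.
Subsquare (5′×2.5′, letters a–x): lon ⌊0.13607/0.0833333⌋ = 1 → b; lat ⌊0.84521/0.0416667⌋ = 20 → u.
Extended square (30″×15″, digits 0–9): lon ⌊0.05274/0.00833333⌋ = 6; lat ⌊0.01188/0.00416667⌋ = 2.

LA50bu62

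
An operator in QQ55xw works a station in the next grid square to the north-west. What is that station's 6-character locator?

QQ55wx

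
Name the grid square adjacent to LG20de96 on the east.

Longitude extended square 9; +1 → 10, wraps to 0, carry into subsquare.
Longitude subsquare d = 3; +1 → 4 = e.
The latitude characters are unchanged.

LG20ee06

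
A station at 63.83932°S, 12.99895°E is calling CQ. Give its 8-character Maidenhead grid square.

JC66ld98

Add 180° to longitude and 90° to latitude: 192.99895, 26.16068.
Field: 192.99895/20 → 9 → J, 26.16068/10 → 2 → C; chars JC.
Square: 12.99895/2 → 6, 6.16068/1 → 6; chars 66.
Subsquare: 0.99895/0.0833333 → 11 → l, 0.16068/0.0416667 → 3 → d; chars ld.
Extended square: 0.08228/0.00833333 → 9, 0.03568/0.00416667 → 8; chars 98.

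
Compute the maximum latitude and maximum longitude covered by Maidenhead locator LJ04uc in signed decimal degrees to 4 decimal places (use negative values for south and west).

4.1250, 41.7500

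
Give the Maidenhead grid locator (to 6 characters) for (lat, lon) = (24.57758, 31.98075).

KL54xn

Shift to the Maidenhead origin (180°W, 90°S): lon 211.9808, lat 114.5776.
Field: lon ⌊211.9808/20⌋ = 10 → K; lat ⌊114.5776/10⌋ = 11 → L.
Square: lon ⌊11.9808/2⌋ = 5; lat ⌊4.5776/1⌋ = 4.
Subsquare: lon ⌊1.9808/0.0833333⌋ = 23 → x; lat ⌊0.5776/0.0416667⌋ = 13 → n.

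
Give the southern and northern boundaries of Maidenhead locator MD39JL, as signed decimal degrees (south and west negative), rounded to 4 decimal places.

Field M=12, D=3: +12·20° lon, +3·10° lat → SW at lon 60°, lat -60°.
Square 3, 9: +3·2° lon, +9·1° lat → SW at lon 66°, lat -51°.
Subsquare j=9, l=11: +9·0.0833333° lon, +11·0.0416667° lat → SW at lon 66.75°, lat -50.5417°.
Cell spans 0.0833333° lon × 0.0416667° lat.
south -50.5417, north -50.5000.

-50.5417, -50.5000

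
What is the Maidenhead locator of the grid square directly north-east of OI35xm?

Longitude subsquare x = 23; +1 → 24, wraps to 0 = a, carry into square.
Longitude square 3; +1 → 4.
Latitude subsquare m = 12; +1 → 13 = n.

OI45an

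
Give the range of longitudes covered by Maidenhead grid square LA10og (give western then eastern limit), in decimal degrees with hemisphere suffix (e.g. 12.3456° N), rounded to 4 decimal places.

43.1667° E, 43.2500° E

Field L=11, A=0: +11·20° lon, +0·10° lat → SW at lon 40°, lat -90°.
Square 1, 0: +1·2° lon, +0·1° lat → SW at lon 42°, lat -90°.
Subsquare o=14, g=6: +14·0.0833333° lon, +6·0.0416667° lat → SW at lon 43.1667°, lat -89.75°.
Cell spans 0.0833333° lon × 0.0416667° lat.
west 43.1667° E, east 43.2500° E.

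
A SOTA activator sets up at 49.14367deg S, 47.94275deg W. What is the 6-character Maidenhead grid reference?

Add 180° to longitude and 90° to latitude: 132.0573, 40.8563.
Field: 132.0573/20 → 6 → G, 40.8563/10 → 4 → E; chars GE.
Square: 12.0573/2 → 6, 0.8563/1 → 0; chars 60.
Subsquare: 0.0573/0.0833333 → 0 → a, 0.8563/0.0416667 → 20 → u; chars au.

GE60au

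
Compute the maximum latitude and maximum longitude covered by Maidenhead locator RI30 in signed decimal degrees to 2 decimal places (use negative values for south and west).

Field R=17, I=8: +17·20° lon, +8·10° lat → SW at lon 160°, lat -10°.
Square 3, 0: +3·2° lon, +0·1° lat → SW at lon 166°, lat -10°.
Cell spans 2° lon × 1° lat. NE corner is SW corner plus one full cell.
latitude -9.00, longitude 168.00.

-9.00, 168.00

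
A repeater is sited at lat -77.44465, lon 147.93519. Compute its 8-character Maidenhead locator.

Shift to the Maidenhead origin (180°W, 90°S): lon 327.93519, lat 12.55535.
Field (20°×10°, letters A–R): 327.93519/20 → 16 → Q, 12.55535/10 → 1 → B; chars QB.
Square (2°×1°, digits 0–9): 7.93519/2 → 3, 2.55535/1 → 2; chars 32.
Subsquare (5′×2.5′, letters a–x): 1.93519/0.0833333 → 23 → x, 0.55535/0.0416667 → 13 → n; chars xn.
Extended square (30″×15″, digits 0–9): 0.01852/0.00833333 → 2, 0.01368/0.00416667 → 3; chars 23.

QB32xn23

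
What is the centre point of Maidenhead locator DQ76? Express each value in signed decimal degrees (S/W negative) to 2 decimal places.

76.50, -105.00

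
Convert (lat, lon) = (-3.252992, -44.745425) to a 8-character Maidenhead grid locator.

GI76pr09

Offset from 180°W / 90°S: lon 135.25457°, lat 86.74701°.
Field: lon ⌊135.25457/20⌋ = 6 → G; lat ⌊86.74701/10⌋ = 8 → I.
Square: lon ⌊15.25457/2⌋ = 7; lat ⌊6.74701/1⌋ = 6.
Subsquare: lon ⌊1.25457/0.0833333⌋ = 15 → p; lat ⌊0.74701/0.0416667⌋ = 17 → r.
Extended square: lon ⌊0.00457/0.00833333⌋ = 0; lat ⌊0.03867/0.00416667⌋ = 9.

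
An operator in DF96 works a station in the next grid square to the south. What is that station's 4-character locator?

DF95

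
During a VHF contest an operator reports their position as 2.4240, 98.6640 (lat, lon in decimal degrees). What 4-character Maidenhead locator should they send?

Offset from 180°W / 90°S: lon 278.66°, lat 92.42°.
Field: lon ⌊278.66/20⌋ = 13 → N; lat ⌊92.42/10⌋ = 9 → J.
Square: lon ⌊18.66/2⌋ = 9; lat ⌊2.42/1⌋ = 2.

NJ92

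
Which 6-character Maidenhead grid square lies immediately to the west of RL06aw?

Longitude subsquare a = 0; −1 → -1, wraps to 23 = x, carry into square.
Longitude square 0; −1 → -1, wraps to 9, carry into field.
Longitude field R = 17; −1 → 16 = Q.
The latitude characters are unchanged.

QL96xw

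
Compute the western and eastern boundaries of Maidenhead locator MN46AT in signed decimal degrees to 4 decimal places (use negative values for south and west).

Field M=12, N=13: +12·20° lon, +13·10° lat → SW at lon 60°, lat 40°.
Square 4, 6: +4·2° lon, +6·1° lat → SW at lon 68°, lat 46°.
Subsquare a=0, t=19: +0·0.0833333° lon, +19·0.0416667° lat → SW at lon 68°, lat 46.7917°.
Cell spans 0.0833333° lon × 0.0416667° lat.
west 68.0000, east 68.0833.

68.0000, 68.0833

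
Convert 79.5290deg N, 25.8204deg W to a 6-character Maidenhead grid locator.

HQ79cm

Offset from 180°W / 90°S: lon 154.1796°, lat 169.5290°.
Field (20°×10°, letters A–R): lon ⌊154.1796/20⌋ = 7 → H; lat ⌊169.5290/10⌋ = 16 → Q.
Square (2°×1°, digits 0–9): lon ⌊14.1796/2⌋ = 7; lat ⌊9.5290/1⌋ = 9.
Subsquare (5′×2.5′, letters a–x): lon ⌊0.1796/0.0833333⌋ = 2 → c; lat ⌊0.5290/0.0416667⌋ = 12 → m.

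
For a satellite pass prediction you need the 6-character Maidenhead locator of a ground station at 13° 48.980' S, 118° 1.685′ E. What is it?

Offset from 180°W / 90°S: lon 298.0281°, lat 76.1837°.
Field: 298.0281/20 → 14 → O, 76.1837/10 → 7 → H; chars OH.
Square: 18.0281/2 → 9, 6.1837/1 → 6; chars 96.
Subsquare: 0.0281/0.0833333 → 0 → a, 0.1837/0.0416667 → 4 → e; chars ae.

OH96ae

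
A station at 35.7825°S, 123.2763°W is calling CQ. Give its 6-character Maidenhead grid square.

Add 180° to longitude and 90° to latitude: 56.7237, 54.2175.
Field: 56.7237/20 → 2 → C, 54.2175/10 → 5 → F; chars CF.
Square: 16.7237/2 → 8, 4.2175/1 → 4; chars 84.
Subsquare: 0.7237/0.0833333 → 8 → i, 0.2175/0.0416667 → 5 → f; chars if.

CF84if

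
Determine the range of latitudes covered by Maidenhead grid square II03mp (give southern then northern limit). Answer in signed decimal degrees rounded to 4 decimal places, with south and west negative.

Field I=8, I=8: +8·20° lon, +8·10° lat → SW at lon -20°, lat -10°.
Square 0, 3: +0·2° lon, +3·1° lat → SW at lon -20°, lat -7°.
Subsquare m=12, p=15: +12·0.0833333° lon, +15·0.0416667° lat → SW at lon -19°, lat -6.375°.
Cell spans 0.0833333° lon × 0.0416667° lat.
south -6.3750, north -6.3333.

-6.3750, -6.3333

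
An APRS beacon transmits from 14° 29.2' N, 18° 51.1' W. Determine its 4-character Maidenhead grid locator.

IK04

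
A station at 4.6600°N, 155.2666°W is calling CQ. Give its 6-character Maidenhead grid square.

Shift to the Maidenhead origin (180°W, 90°S): lon 24.7334, lat 94.6600.
Field (20°×10°, letters A–R): 24.7334/20 → 1 → B, 94.6600/10 → 9 → J; chars BJ.
Square (2°×1°, digits 0–9): 4.7334/2 → 2, 4.6600/1 → 4; chars 24.
Subsquare (5′×2.5′, letters a–x): 0.7334/0.0833333 → 8 → i, 0.6600/0.0416667 → 15 → p; chars ip.

BJ24ip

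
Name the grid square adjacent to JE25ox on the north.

Latitude subsquare x = 23; +1 → 24, wraps to 0 = a, carry into square.
Latitude square 5; +1 → 6.
The longitude characters are unchanged.

JE26oa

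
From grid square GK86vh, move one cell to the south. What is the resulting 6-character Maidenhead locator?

GK86vg

Latitude subsquare h = 7; −1 → 6 = g.
The longitude characters are unchanged.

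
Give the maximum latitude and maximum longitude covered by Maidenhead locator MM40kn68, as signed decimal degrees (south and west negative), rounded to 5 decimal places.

30.57917, 68.89167

Field M=12, M=12: +12·20° lon, +12·10° lat → SW at lon 60°, lat 30°.
Square 4, 0: +4·2° lon, +0·1° lat → SW at lon 68°, lat 30°.
Subsquare k=10, n=13: +10·0.0833333° lon, +13·0.0416667° lat → SW at lon 68.8333°, lat 30.5417°.
Extended square 6, 8: +6·0.00833333° lon, +8·0.00416667° lat → SW at lon 68.8833°, lat 30.575°.
Cell spans 0.00833333° lon × 0.00416667° lat. NE corner is SW corner plus one full cell.
latitude 30.57917, longitude 68.89167.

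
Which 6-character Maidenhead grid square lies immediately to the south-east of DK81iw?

DK81jv

Longitude subsquare i = 8; +1 → 9 = j.
Latitude subsquare w = 22; −1 → 21 = v.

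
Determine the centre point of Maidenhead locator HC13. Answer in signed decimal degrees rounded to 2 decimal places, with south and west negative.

-66.50, -37.00

Field H=7, C=2: +7·20° lon, +2·10° lat → SW at lon -40°, lat -70°.
Square 1, 3: +1·2° lon, +3·1° lat → SW at lon -38°, lat -67°.
Cell spans 2° lon × 1° lat. Centre is SW corner plus half of each.
latitude -66.50, longitude -37.00.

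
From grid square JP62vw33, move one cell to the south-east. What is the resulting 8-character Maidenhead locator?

JP62vw42

Longitude extended square 3; +1 → 4.
Latitude extended square 3; −1 → 2.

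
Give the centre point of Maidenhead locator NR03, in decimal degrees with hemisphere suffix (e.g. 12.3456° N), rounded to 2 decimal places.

83.50° N, 81.00° E

Field N=13, R=17: +13·20° lon, +17·10° lat → SW at lon 80°, lat 80°.
Square 0, 3: +0·2° lon, +3·1° lat → SW at lon 80°, lat 83°.
Cell spans 2° lon × 1° lat. Centre is SW corner plus half of each.
latitude 83.50° N, longitude 81.00° E.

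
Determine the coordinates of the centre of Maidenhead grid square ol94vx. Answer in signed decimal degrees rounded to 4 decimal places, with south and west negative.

24.9792, 119.7917

Field O=14, L=11: +14·20° lon, +11·10° lat → SW at lon 100°, lat 20°.
Square 9, 4: +9·2° lon, +4·1° lat → SW at lon 118°, lat 24°.
Subsquare v=21, x=23: +21·0.0833333° lon, +23·0.0416667° lat → SW at lon 119.75°, lat 24.9583°.
Cell spans 0.0833333° lon × 0.0416667° lat. Centre is SW corner plus half of each.
latitude 24.9792, longitude 119.7917.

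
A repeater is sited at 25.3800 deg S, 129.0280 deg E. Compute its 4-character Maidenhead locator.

Add 180° to longitude and 90° to latitude: 309.03, 64.62.
Field (20°×10°, letters A–R): 309.03/20 → 15 → P, 64.62/10 → 6 → G; chars PG.
Square (2°×1°, digits 0–9): 9.03/2 → 4, 4.62/1 → 4; chars 44.

PG44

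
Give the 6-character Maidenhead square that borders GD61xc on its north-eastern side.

GD71ad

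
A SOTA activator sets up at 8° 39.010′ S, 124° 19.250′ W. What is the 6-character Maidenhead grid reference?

CI71ui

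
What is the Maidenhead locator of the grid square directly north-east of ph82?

PH93

Longitude square 8; +1 → 9.
Latitude square 2; +1 → 3.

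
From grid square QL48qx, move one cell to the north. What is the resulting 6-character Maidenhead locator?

QL49qa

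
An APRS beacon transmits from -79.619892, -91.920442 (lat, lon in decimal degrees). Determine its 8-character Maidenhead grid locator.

Shift to the Maidenhead origin (180°W, 90°S): lon 88.07956, lat 10.38011.
Field (20°×10°, letters A–R): 88.07956/20 → 4 → E, 10.38011/10 → 1 → B; chars EB.
Square (2°×1°, digits 0–9): 8.07956/2 → 4, 0.38011/1 → 0; chars 40.
Subsquare (5′×2.5′, letters a–x): 0.07956/0.0833333 → 0 → a, 0.38011/0.0416667 → 9 → j; chars aj.
Extended square (30″×15″, digits 0–9): 0.07956/0.00833333 → 9, 0.00511/0.00416667 → 1; chars 91.

EB40aj91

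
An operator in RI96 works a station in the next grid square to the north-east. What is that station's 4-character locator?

AI07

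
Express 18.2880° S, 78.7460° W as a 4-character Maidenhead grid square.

FH01

Shift to the Maidenhead origin (180°W, 90°S): lon 101.25, lat 71.71.
Field (20°×10°, letters A–R): 101.25/20 → 5 → F, 71.71/10 → 7 → H; chars FH.
Square (2°×1°, digits 0–9): 1.25/2 → 0, 1.71/1 → 1; chars 01.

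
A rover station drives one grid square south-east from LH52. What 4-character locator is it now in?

Longitude square 5; +1 → 6.
Latitude square 2; −1 → 1.

LH61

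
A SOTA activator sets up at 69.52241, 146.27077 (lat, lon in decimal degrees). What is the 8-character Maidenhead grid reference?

QP39dm25

Add 180° to longitude and 90° to latitude: 326.27077, 159.52241.
Field: lon ⌊326.27077/20⌋ = 16 → Q; lat ⌊159.52241/10⌋ = 15 → P.
Square: lon ⌊6.27077/2⌋ = 3; lat ⌊9.52241/1⌋ = 9.
Subsquare: lon ⌊0.27077/0.0833333⌋ = 3 → d; lat ⌊0.52241/0.0416667⌋ = 12 → m.
Extended square: lon ⌊0.02077/0.00833333⌋ = 2; lat ⌊0.02241/0.00416667⌋ = 5.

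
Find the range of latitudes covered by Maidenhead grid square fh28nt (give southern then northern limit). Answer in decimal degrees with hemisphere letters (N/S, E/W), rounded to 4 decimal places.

11.2083° S, 11.1667° S

Field F=5, H=7: +5·20° lon, +7·10° lat → SW at lon -80°, lat -20°.
Square 2, 8: +2·2° lon, +8·1° lat → SW at lon -76°, lat -12°.
Subsquare n=13, t=19: +13·0.0833333° lon, +19·0.0416667° lat → SW at lon -74.9167°, lat -11.2083°.
Cell spans 0.0833333° lon × 0.0416667° lat.
south 11.2083° S, north 11.1667° S.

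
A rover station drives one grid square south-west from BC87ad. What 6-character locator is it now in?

Longitude subsquare a = 0; −1 → -1, wraps to 23 = x, carry into square.
Longitude square 8; −1 → 7.
Latitude subsquare d = 3; −1 → 2 = c.

BC77xc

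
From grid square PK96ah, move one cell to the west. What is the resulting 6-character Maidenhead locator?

Longitude subsquare a = 0; −1 → -1, wraps to 23 = x, carry into square.
Longitude square 9; −1 → 8.
The latitude characters are unchanged.

PK86xh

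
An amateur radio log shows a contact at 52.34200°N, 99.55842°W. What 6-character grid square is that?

Add 180° to longitude and 90° to latitude: 80.4416, 142.3420.
Field: lon ⌊80.4416/20⌋ = 4 → E; lat ⌊142.3420/10⌋ = 14 → O.
Square: lon ⌊0.4416/2⌋ = 0; lat ⌊2.3420/1⌋ = 2.
Subsquare: lon ⌊0.4416/0.0833333⌋ = 5 → f; lat ⌊0.3420/0.0416667⌋ = 8 → i.

EO02fi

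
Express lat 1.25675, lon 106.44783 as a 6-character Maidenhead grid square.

OJ31fg

Add 180° to longitude and 90° to latitude: 286.4478, 91.2567.
Field (20°×10°, letters A–R): lon ⌊286.4478/20⌋ = 14 → O; lat ⌊91.2567/10⌋ = 9 → J.
Square (2°×1°, digits 0–9): lon ⌊6.4478/2⌋ = 3; lat ⌊1.2567/1⌋ = 1.
Subsquare (5′×2.5′, letters a–x): lon ⌊0.4478/0.0833333⌋ = 5 → f; lat ⌊0.2567/0.0416667⌋ = 6 → g.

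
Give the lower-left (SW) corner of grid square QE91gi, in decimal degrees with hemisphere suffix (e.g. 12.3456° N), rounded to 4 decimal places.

Field Q=16, E=4: +16·20° lon, +4·10° lat → SW at lon 140°, lat -50°.
Square 9, 1: +9·2° lon, +1·1° lat → SW at lon 158°, lat -49°.
Subsquare g=6, i=8: +6·0.0833333° lon, +8·0.0416667° lat → SW at lon 158.5°, lat -48.6667°.
latitude 48.6667° S, longitude 158.5000° E.

48.6667° S, 158.5000° E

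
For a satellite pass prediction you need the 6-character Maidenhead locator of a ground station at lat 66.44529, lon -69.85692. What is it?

Shift to the Maidenhead origin (180°W, 90°S): lon 110.1431, lat 156.4453.
Field: lon ⌊110.1431/20⌋ = 5 → F; lat ⌊156.4453/10⌋ = 15 → P.
Square: lon ⌊10.1431/2⌋ = 5; lat ⌊6.4453/1⌋ = 6.
Subsquare: lon ⌊0.1431/0.0833333⌋ = 1 → b; lat ⌊0.4453/0.0416667⌋ = 10 → k.

FP56bk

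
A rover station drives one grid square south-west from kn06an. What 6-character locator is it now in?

JN96xm

Longitude subsquare a = 0; −1 → -1, wraps to 23 = x, carry into square.
Longitude square 0; −1 → -1, wraps to 9, carry into field.
Longitude field K = 10; −1 → 9 = J.
Latitude subsquare n = 13; −1 → 12 = m.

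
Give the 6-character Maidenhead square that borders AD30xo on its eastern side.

Longitude subsquare x = 23; +1 → 24, wraps to 0 = a, carry into square.
Longitude square 3; +1 → 4.
The latitude characters are unchanged.

AD40ao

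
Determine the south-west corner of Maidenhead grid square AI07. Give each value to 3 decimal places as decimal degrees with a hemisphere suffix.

Field A=0, I=8: +0·20° lon, +8·10° lat → SW at lon -180°, lat -10°.
Square 0, 7: +0·2° lon, +7·1° lat → SW at lon -180°, lat -3°.
latitude 3.000° S, longitude 180.000° W.

3.000° S, 180.000° W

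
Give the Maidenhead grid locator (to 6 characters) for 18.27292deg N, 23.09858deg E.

KK18ng

Shift to the Maidenhead origin (180°W, 90°S): lon 203.0986, lat 108.2729.
Field: lon ⌊203.0986/20⌋ = 10 → K; lat ⌊108.2729/10⌋ = 10 → K.
Square: lon ⌊3.0986/2⌋ = 1; lat ⌊8.2729/1⌋ = 8.
Subsquare: lon ⌊1.0986/0.0833333⌋ = 13 → n; lat ⌊0.2729/0.0416667⌋ = 6 → g.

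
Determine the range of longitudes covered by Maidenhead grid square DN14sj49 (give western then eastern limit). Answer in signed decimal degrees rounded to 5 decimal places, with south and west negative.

Field D=3, N=13: +3·20° lon, +13·10° lat → SW at lon -120°, lat 40°.
Square 1, 4: +1·2° lon, +4·1° lat → SW at lon -118°, lat 44°.
Subsquare s=18, j=9: +18·0.0833333° lon, +9·0.0416667° lat → SW at lon -116.5°, lat 44.375°.
Extended square 4, 9: +4·0.00833333° lon, +9·0.00416667° lat → SW at lon -116.467°, lat 44.4125°.
Cell spans 0.00833333° lon × 0.00416667° lat.
west -116.46667, east -116.45833.

-116.46667, -116.45833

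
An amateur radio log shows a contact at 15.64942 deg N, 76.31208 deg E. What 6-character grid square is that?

MK85dp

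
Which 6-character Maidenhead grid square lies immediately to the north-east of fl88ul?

Longitude subsquare u = 20; +1 → 21 = v.
Latitude subsquare l = 11; +1 → 12 = m.

FL88vm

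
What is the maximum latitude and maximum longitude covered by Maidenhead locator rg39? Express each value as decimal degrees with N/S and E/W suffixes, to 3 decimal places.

Field R=17, G=6: +17·20° lon, +6·10° lat → SW at lon 160°, lat -30°.
Square 3, 9: +3·2° lon, +9·1° lat → SW at lon 166°, lat -21°.
Cell spans 2° lon × 1° lat. NE corner is SW corner plus one full cell.
latitude 20.000° S, longitude 168.000° E.

20.000° S, 168.000° E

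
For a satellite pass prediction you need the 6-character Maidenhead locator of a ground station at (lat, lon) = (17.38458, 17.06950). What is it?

Add 180° to longitude and 90° to latitude: 197.0695, 107.3846.
Field: 197.0695/20 → 9 → J, 107.3846/10 → 10 → K; chars JK.
Square: 17.0695/2 → 8, 7.3846/1 → 7; chars 87.
Subsquare: 1.0695/0.0833333 → 12 → m, 0.3846/0.0416667 → 9 → j; chars mj.

JK87mj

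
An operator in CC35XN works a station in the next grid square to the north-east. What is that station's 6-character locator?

CC45ao

Longitude subsquare x = 23; +1 → 24, wraps to 0 = a, carry into square.
Longitude square 3; +1 → 4.
Latitude subsquare n = 13; +1 → 14 = o.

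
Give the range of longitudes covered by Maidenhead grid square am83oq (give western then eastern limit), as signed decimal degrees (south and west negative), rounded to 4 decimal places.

-162.8333, -162.7500

Field A=0, M=12: +0·20° lon, +12·10° lat → SW at lon -180°, lat 30°.
Square 8, 3: +8·2° lon, +3·1° lat → SW at lon -164°, lat 33°.
Subsquare o=14, q=16: +14·0.0833333° lon, +16·0.0416667° lat → SW at lon -162.833°, lat 33.6667°.
Cell spans 0.0833333° lon × 0.0416667° lat.
west -162.8333, east -162.7500.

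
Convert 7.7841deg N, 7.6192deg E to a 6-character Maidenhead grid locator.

JJ37ts

Shift to the Maidenhead origin (180°W, 90°S): lon 187.6192, lat 97.7841.
Field: 187.6192/20 → 9 → J, 97.7841/10 → 9 → J; chars JJ.
Square: 7.6192/2 → 3, 7.7841/1 → 7; chars 37.
Subsquare: 1.6192/0.0833333 → 19 → t, 0.7841/0.0416667 → 18 → s; chars ts.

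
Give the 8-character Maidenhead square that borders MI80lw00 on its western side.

Longitude extended square 0; −1 → -1, wraps to 9, carry into subsquare.
Longitude subsquare l = 11; −1 → 10 = k.
The latitude characters are unchanged.

MI80kw90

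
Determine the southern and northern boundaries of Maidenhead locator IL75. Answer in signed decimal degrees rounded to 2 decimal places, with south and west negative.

Field I=8, L=11: +8·20° lon, +11·10° lat → SW at lon -20°, lat 20°.
Square 7, 5: +7·2° lon, +5·1° lat → SW at lon -6°, lat 25°.
Cell spans 2° lon × 1° lat.
south 25.00, north 26.00.

25.00, 26.00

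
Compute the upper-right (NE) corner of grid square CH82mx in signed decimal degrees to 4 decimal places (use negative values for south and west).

-17.0000, -122.9167

Field C=2, H=7: +2·20° lon, +7·10° lat → SW at lon -140°, lat -20°.
Square 8, 2: +8·2° lon, +2·1° lat → SW at lon -124°, lat -18°.
Subsquare m=12, x=23: +12·0.0833333° lon, +23·0.0416667° lat → SW at lon -123°, lat -17.0417°.
Cell spans 0.0833333° lon × 0.0416667° lat. NE corner is SW corner plus one full cell.
latitude -17.0000, longitude -122.9167.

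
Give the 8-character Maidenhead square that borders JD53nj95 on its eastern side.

Longitude extended square 9; +1 → 10, wraps to 0, carry into subsquare.
Longitude subsquare n = 13; +1 → 14 = o.
The latitude characters are unchanged.

JD53oj05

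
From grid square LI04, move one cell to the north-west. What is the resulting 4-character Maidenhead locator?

KI95

Longitude square 0; −1 → -1, wraps to 9, carry into field.
Longitude field L = 11; −1 → 10 = K.
Latitude square 4; +1 → 5.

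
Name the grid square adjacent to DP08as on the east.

Longitude subsquare a = 0; +1 → 1 = b.
The latitude characters are unchanged.

DP08bs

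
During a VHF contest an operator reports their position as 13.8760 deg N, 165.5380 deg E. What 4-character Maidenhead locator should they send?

Add 180° to longitude and 90° to latitude: 345.54, 103.88.
Field: lon ⌊345.54/20⌋ = 17 → R; lat ⌊103.88/10⌋ = 10 → K.
Square: lon ⌊5.54/2⌋ = 2; lat ⌊3.88/1⌋ = 3.

RK23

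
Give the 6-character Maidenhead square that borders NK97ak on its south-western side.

NK87xj

Longitude subsquare a = 0; −1 → -1, wraps to 23 = x, carry into square.
Longitude square 9; −1 → 8.
Latitude subsquare k = 10; −1 → 9 = j.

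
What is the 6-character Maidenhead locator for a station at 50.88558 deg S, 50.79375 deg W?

GD49oc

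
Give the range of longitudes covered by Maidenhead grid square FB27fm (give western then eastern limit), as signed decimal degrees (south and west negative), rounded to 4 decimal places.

-75.5833, -75.5000

Field F=5, B=1: +5·20° lon, +1·10° lat → SW at lon -80°, lat -80°.
Square 2, 7: +2·2° lon, +7·1° lat → SW at lon -76°, lat -73°.
Subsquare f=5, m=12: +5·0.0833333° lon, +12·0.0416667° lat → SW at lon -75.5833°, lat -72.5°.
Cell spans 0.0833333° lon × 0.0416667° lat.
west -75.5833, east -75.5000.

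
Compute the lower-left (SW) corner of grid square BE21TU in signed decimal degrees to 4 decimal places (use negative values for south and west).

-48.1667, -154.4167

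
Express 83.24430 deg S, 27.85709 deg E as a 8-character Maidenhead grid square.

Add 180° to longitude and 90° to latitude: 207.85709, 6.75570.
Field: lon ⌊207.85709/20⌋ = 10 → K; lat ⌊6.75570/10⌋ = 0 → A.
Square: lon ⌊7.85709/2⌋ = 3; lat ⌊6.75570/1⌋ = 6.
Subsquare: lon ⌊1.85709/0.0833333⌋ = 22 → w; lat ⌊0.75570/0.0416667⌋ = 18 → s.
Extended square: lon ⌊0.02376/0.00833333⌋ = 2; lat ⌊0.00570/0.00416667⌋ = 1.

KA36ws21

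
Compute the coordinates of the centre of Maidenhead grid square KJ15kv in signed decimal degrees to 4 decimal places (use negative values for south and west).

5.8958, 22.8750

Field K=10, J=9: +10·20° lon, +9·10° lat → SW at lon 20°, lat 0°.
Square 1, 5: +1·2° lon, +5·1° lat → SW at lon 22°, lat 5°.
Subsquare k=10, v=21: +10·0.0833333° lon, +21·0.0416667° lat → SW at lon 22.8333°, lat 5.875°.
Cell spans 0.0833333° lon × 0.0416667° lat. Centre is SW corner plus half of each.
latitude 5.8958, longitude 22.8750.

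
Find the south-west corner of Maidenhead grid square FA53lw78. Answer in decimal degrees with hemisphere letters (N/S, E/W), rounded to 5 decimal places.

86.05000° S, 69.02500° W

Field F=5, A=0: +5·20° lon, +0·10° lat → SW at lon -80°, lat -90°.
Square 5, 3: +5·2° lon, +3·1° lat → SW at lon -70°, lat -87°.
Subsquare l=11, w=22: +11·0.0833333° lon, +22·0.0416667° lat → SW at lon -69.0833°, lat -86.0833°.
Extended square 7, 8: +7·0.00833333° lon, +8·0.00416667° lat → SW at lon -69.025°, lat -86.05°.
latitude 86.05000° S, longitude 69.02500° W.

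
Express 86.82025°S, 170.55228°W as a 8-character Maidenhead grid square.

AA43re33

Shift to the Maidenhead origin (180°W, 90°S): lon 9.44772, lat 3.17975.
Field: 9.44772/20 → 0 → A, 3.17975/10 → 0 → A; chars AA.
Square: 9.44772/2 → 4, 3.17975/1 → 3; chars 43.
Subsquare: 1.44772/0.0833333 → 17 → r, 0.17975/0.0416667 → 4 → e; chars re.
Extended square: 0.03105/0.00833333 → 3, 0.01308/0.00416667 → 3; chars 33.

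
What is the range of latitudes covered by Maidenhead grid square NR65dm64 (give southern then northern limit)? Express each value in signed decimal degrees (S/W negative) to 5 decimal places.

85.51667, 85.52083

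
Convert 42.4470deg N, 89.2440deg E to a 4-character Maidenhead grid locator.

NN42

Add 180° to longitude and 90° to latitude: 269.24, 132.45.
Field (20°×10°, letters A–R): lon ⌊269.24/20⌋ = 13 → N; lat ⌊132.45/10⌋ = 13 → N.
Square (2°×1°, digits 0–9): lon ⌊9.24/2⌋ = 4; lat ⌊2.45/1⌋ = 2.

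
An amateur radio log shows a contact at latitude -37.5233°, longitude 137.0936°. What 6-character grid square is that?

PF82nl

Shift to the Maidenhead origin (180°W, 90°S): lon 317.0936, lat 52.4767.
Field: lon ⌊317.0936/20⌋ = 15 → P; lat ⌊52.4767/10⌋ = 5 → F.
Square: lon ⌊17.0936/2⌋ = 8; lat ⌊2.4767/1⌋ = 2.
Subsquare: lon ⌊1.0936/0.0833333⌋ = 13 → n; lat ⌊0.4767/0.0416667⌋ = 11 → l.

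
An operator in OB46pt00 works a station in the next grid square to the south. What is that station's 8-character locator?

Latitude extended square 0; −1 → -1, wraps to 9, carry into subsquare.
Latitude subsquare t = 19; −1 → 18 = s.
The longitude characters are unchanged.

OB46ps09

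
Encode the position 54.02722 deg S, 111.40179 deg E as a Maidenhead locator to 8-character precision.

OD55qx83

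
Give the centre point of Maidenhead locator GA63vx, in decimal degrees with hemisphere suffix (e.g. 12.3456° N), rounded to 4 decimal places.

86.0208° S, 46.2083° W

Field G=6, A=0: +6·20° lon, +0·10° lat → SW at lon -60°, lat -90°.
Square 6, 3: +6·2° lon, +3·1° lat → SW at lon -48°, lat -87°.
Subsquare v=21, x=23: +21·0.0833333° lon, +23·0.0416667° lat → SW at lon -46.25°, lat -86.0417°.
Cell spans 0.0833333° lon × 0.0416667° lat. Centre is SW corner plus half of each.
latitude 86.0208° S, longitude 46.2083° W.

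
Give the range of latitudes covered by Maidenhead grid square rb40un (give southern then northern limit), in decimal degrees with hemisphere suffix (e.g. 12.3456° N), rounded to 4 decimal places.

Field R=17, B=1: +17·20° lon, +1·10° lat → SW at lon 160°, lat -80°.
Square 4, 0: +4·2° lon, +0·1° lat → SW at lon 168°, lat -80°.
Subsquare u=20, n=13: +20·0.0833333° lon, +13·0.0416667° lat → SW at lon 169.667°, lat -79.4583°.
Cell spans 0.0833333° lon × 0.0416667° lat.
south 79.4583° S, north 79.4167° S.

79.4583° S, 79.4167° S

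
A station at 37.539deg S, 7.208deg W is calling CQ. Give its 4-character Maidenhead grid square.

IF62

Offset from 180°W / 90°S: lon 172.79°, lat 52.46°.
Field (20°×10°, letters A–R): lon ⌊172.79/20⌋ = 8 → I; lat ⌊52.46/10⌋ = 5 → F.
Square (2°×1°, digits 0–9): lon ⌊12.79/2⌋ = 6; lat ⌊2.46/1⌋ = 2.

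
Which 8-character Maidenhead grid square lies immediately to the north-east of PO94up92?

Longitude extended square 9; +1 → 10, wraps to 0, carry into subsquare.
Longitude subsquare u = 20; +1 → 21 = v.
Latitude extended square 2; +1 → 3.

PO94vp03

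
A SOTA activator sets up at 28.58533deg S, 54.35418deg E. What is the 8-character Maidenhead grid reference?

LG71ej29

Shift to the Maidenhead origin (180°W, 90°S): lon 234.35418, lat 61.41467.
Field: 234.35418/20 → 11 → L, 61.41467/10 → 6 → G; chars LG.
Square: 14.35418/2 → 7, 1.41467/1 → 1; chars 71.
Subsquare: 0.35418/0.0833333 → 4 → e, 0.41467/0.0416667 → 9 → j; chars ej.
Extended square: 0.02085/0.00833333 → 2, 0.03967/0.00416667 → 9; chars 29.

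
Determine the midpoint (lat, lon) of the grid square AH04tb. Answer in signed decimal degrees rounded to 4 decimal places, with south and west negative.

-15.9375, -178.3750

Field A=0, H=7: +0·20° lon, +7·10° lat → SW at lon -180°, lat -20°.
Square 0, 4: +0·2° lon, +4·1° lat → SW at lon -180°, lat -16°.
Subsquare t=19, b=1: +19·0.0833333° lon, +1·0.0416667° lat → SW at lon -178.417°, lat -15.9583°.
Cell spans 0.0833333° lon × 0.0416667° lat. Centre is SW corner plus half of each.
latitude -15.9375, longitude -178.3750.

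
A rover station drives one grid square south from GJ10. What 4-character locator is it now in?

GI19

Latitude square 0; −1 → -1, wraps to 9, carry into field.
Latitude field J = 9; −1 → 8 = I.
The longitude characters are unchanged.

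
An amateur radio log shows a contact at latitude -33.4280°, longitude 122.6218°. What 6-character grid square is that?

PF16hn

Add 180° to longitude and 90° to latitude: 302.6218, 56.5720.
Field: 302.6218/20 → 15 → P, 56.5720/10 → 5 → F; chars PF.
Square: 2.6218/2 → 1, 6.5720/1 → 6; chars 16.
Subsquare: 0.6218/0.0833333 → 7 → h, 0.5720/0.0416667 → 13 → n; chars hn.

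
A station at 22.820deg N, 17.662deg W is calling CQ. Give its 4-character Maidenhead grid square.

IL12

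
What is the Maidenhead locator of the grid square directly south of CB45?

Latitude square 5; −1 → 4.
The longitude characters are unchanged.

CB44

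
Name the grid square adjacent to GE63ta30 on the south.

Latitude extended square 0; −1 → -1, wraps to 9, carry into subsquare.
Latitude subsquare a = 0; −1 → -1, wraps to 23 = x, carry into square.
Latitude square 3; −1 → 2.
The longitude characters are unchanged.

GE62tx39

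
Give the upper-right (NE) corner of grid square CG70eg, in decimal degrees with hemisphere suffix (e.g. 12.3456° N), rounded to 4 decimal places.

Field C=2, G=6: +2·20° lon, +6·10° lat → SW at lon -140°, lat -30°.
Square 7, 0: +7·2° lon, +0·1° lat → SW at lon -126°, lat -30°.
Subsquare e=4, g=6: +4·0.0833333° lon, +6·0.0416667° lat → SW at lon -125.667°, lat -29.75°.
Cell spans 0.0833333° lon × 0.0416667° lat. NE corner is SW corner plus one full cell.
latitude 29.7083° S, longitude 125.5833° W.

29.7083° S, 125.5833° W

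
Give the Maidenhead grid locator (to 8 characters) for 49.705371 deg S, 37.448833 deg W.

HE10gh60

Shift to the Maidenhead origin (180°W, 90°S): lon 142.55117, lat 40.29463.
Field (20°×10°, letters A–R): 142.55117/20 → 7 → H, 40.29463/10 → 4 → E; chars HE.
Square (2°×1°, digits 0–9): 2.55117/2 → 1, 0.29463/1 → 0; chars 10.
Subsquare (5′×2.5′, letters a–x): 0.55117/0.0833333 → 6 → g, 0.29463/0.0416667 → 7 → h; chars gh.
Extended square (30″×15″, digits 0–9): 0.05117/0.00833333 → 6, 0.00296/0.00416667 → 0; chars 60.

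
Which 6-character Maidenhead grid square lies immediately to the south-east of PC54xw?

PC64av

Longitude subsquare x = 23; +1 → 24, wraps to 0 = a, carry into square.
Longitude square 5; +1 → 6.
Latitude subsquare w = 22; −1 → 21 = v.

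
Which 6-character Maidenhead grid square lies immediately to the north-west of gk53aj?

GK43xk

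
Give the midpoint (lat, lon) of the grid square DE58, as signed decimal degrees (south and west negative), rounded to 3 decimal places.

-41.500, -109.000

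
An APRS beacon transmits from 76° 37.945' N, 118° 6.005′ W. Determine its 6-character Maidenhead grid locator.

DQ06wp

Shift to the Maidenhead origin (180°W, 90°S): lon 61.8999, lat 166.6324.
Field: lon ⌊61.8999/20⌋ = 3 → D; lat ⌊166.6324/10⌋ = 16 → Q.
Square: lon ⌊1.8999/2⌋ = 0; lat ⌊6.6324/1⌋ = 6.
Subsquare: lon ⌊1.8999/0.0833333⌋ = 22 → w; lat ⌊0.6324/0.0416667⌋ = 15 → p.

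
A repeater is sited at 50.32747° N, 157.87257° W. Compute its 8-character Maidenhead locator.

BO10bh58

Shift to the Maidenhead origin (180°W, 90°S): lon 22.12743, lat 140.32747.
Field: 22.12743/20 → 1 → B, 140.32747/10 → 14 → O; chars BO.
Square: 2.12743/2 → 1, 0.32747/1 → 0; chars 10.
Subsquare: 0.12743/0.0833333 → 1 → b, 0.32747/0.0416667 → 7 → h; chars bh.
Extended square: 0.04410/0.00833333 → 5, 0.03580/0.00416667 → 8; chars 58.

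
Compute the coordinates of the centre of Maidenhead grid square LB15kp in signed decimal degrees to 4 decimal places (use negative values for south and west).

-74.3542, 42.8750

Field L=11, B=1: +11·20° lon, +1·10° lat → SW at lon 40°, lat -80°.
Square 1, 5: +1·2° lon, +5·1° lat → SW at lon 42°, lat -75°.
Subsquare k=10, p=15: +10·0.0833333° lon, +15·0.0416667° lat → SW at lon 42.8333°, lat -74.375°.
Cell spans 0.0833333° lon × 0.0416667° lat. Centre is SW corner plus half of each.
latitude -74.3542, longitude 42.8750.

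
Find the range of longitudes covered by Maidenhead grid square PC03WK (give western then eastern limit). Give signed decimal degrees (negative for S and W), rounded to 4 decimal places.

Field P=15, C=2: +15·20° lon, +2·10° lat → SW at lon 120°, lat -70°.
Square 0, 3: +0·2° lon, +3·1° lat → SW at lon 120°, lat -67°.
Subsquare w=22, k=10: +22·0.0833333° lon, +10·0.0416667° lat → SW at lon 121.833°, lat -66.5833°.
Cell spans 0.0833333° lon × 0.0416667° lat.
west 121.8333, east 121.9167.

121.8333, 121.9167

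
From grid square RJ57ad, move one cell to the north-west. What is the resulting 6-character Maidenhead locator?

RJ47xe

Longitude subsquare a = 0; −1 → -1, wraps to 23 = x, carry into square.
Longitude square 5; −1 → 4.
Latitude subsquare d = 3; +1 → 4 = e.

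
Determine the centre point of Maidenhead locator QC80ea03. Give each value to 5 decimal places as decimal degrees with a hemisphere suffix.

Field Q=16, C=2: +16·20° lon, +2·10° lat → SW at lon 140°, lat -70°.
Square 8, 0: +8·2° lon, +0·1° lat → SW at lon 156°, lat -70°.
Subsquare e=4, a=0: +4·0.0833333° lon, +0·0.0416667° lat → SW at lon 156.333°, lat -70°.
Extended square 0, 3: +0·0.00833333° lon, +3·0.00416667° lat → SW at lon 156.333°, lat -69.9875°.
Cell spans 0.00833333° lon × 0.00416667° lat. Centre is SW corner plus half of each.
latitude 69.98542° S, longitude 156.33750° E.

69.98542° S, 156.33750° E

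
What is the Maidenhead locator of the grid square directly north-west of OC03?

NC94

Longitude square 0; −1 → -1, wraps to 9, carry into field.
Longitude field O = 14; −1 → 13 = N.
Latitude square 3; +1 → 4.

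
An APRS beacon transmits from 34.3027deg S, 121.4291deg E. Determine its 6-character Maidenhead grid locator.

PF05rq

Shift to the Maidenhead origin (180°W, 90°S): lon 301.4291, lat 55.6973.
Field: 301.4291/20 → 15 → P, 55.6973/10 → 5 → F; chars PF.
Square: 1.4291/2 → 0, 5.6973/1 → 5; chars 05.
Subsquare: 1.4291/0.0833333 → 17 → r, 0.6973/0.0416667 → 16 → q; chars rq.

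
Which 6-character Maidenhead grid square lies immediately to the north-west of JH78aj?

JH68xk

Longitude subsquare a = 0; −1 → -1, wraps to 23 = x, carry into square.
Longitude square 7; −1 → 6.
Latitude subsquare j = 9; +1 → 10 = k.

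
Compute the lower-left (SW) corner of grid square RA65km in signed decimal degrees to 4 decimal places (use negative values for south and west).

-84.5000, 172.8333

Field R=17, A=0: +17·20° lon, +0·10° lat → SW at lon 160°, lat -90°.
Square 6, 5: +6·2° lon, +5·1° lat → SW at lon 172°, lat -85°.
Subsquare k=10, m=12: +10·0.0833333° lon, +12·0.0416667° lat → SW at lon 172.833°, lat -84.5°.
latitude -84.5000, longitude 172.8333.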